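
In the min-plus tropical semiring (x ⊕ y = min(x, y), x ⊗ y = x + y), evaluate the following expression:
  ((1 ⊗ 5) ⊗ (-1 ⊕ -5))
((1 ⊗ 5) ⊗ (-1 ⊕ -5)) = 1

Expand innermost to outermost. Recall ⊕ takes the minimum of its arguments and ⊗ takes their sum. Working out the expression ((1 ⊗ 5) ⊗ (-1 ⊕ -5)) gives 1.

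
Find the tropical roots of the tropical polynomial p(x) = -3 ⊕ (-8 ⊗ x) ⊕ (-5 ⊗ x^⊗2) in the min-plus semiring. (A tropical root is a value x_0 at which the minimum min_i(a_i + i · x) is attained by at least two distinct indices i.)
Roots: {-3, 5}

Each tropical root is a break point of the lower envelope of the lines y = a_i + i · x (there are 3 lines, with slopes 0, 1, ..., 2). Only the lines that attain the minimum somewhere contribute to roots; other lines are dominated. Here the surviving (envelope) indices are i = 2, i = 1, i = 0.
Intersections between consecutive envelope lines give the roots: for adjacent envelope indices i < j the intersection is x = (a_i − a_j) / (j − i). Reading off the sorted break points: {-3, 5}.
Verification: at each break x_0, at least two indices attain the minimum of min_i(a_i + i · x_0).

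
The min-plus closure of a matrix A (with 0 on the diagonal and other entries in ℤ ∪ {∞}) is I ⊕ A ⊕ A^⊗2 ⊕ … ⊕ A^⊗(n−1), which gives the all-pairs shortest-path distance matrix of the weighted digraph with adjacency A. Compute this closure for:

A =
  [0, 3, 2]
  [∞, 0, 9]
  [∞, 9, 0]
Closure =
  [0, 3, 2]
  [∞, 0, 9]
  [∞, 9, 0]

This is the Floyd-Warshall all-pairs shortest-path computation. For each intermediate vertex k = 0, 1, …, 2, update dist[i][j] ← min(dist[i][j], dist[i][k] + dist[k][j]). The final matrix gives, for each (i, j), the minimum total weight of any directed path from i to j (possibly empty when i = j).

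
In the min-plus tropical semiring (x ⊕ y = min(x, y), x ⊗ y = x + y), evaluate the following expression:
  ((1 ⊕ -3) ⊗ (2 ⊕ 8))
((1 ⊕ -3) ⊗ (2 ⊕ 8)) = -1

Expand innermost to outermost. Recall ⊕ takes the minimum of its arguments and ⊗ takes their sum. Working out the expression ((1 ⊕ -3) ⊗ (2 ⊕ 8)) gives -1.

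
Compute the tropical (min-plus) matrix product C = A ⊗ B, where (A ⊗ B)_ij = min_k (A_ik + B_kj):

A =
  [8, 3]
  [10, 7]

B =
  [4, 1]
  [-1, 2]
A ⊗ B =
  [2, 5]
  [6, 9]

Apply the min-plus product entry-by-entry:
  C[0][0] = min over k of (A[0][0] + B[0][0] = 8 + 4 = 12, A[0][1] + B[1][0] = 3 + -1 = 2) = 2 (attained at k = 1)
  C[0][1] = min over k of (A[0][0] + B[0][1] = 8 + 1 = 9, A[0][1] + B[1][1] = 3 + 2 = 5) = 5 (attained at k = 1)
  C[1][0] = min over k of (A[1][0] + B[0][0] = 10 + 4 = 14, A[1][1] + B[1][0] = 7 + -1 = 6) = 6 (attained at k = 1)
  C[1][1] = min over k of (A[1][0] + B[0][1] = 10 + 1 = 11, A[1][1] + B[1][1] = 7 + 2 = 9) = 9 (attained at k = 1)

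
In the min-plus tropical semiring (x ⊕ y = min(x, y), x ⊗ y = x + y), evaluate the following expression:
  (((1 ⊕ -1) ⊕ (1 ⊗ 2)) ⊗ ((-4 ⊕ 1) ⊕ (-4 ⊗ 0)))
(((1 ⊕ -1) ⊕ (1 ⊗ 2)) ⊗ ((-4 ⊕ 1) ⊕ (-4 ⊗ 0))) = -5

Expand innermost to outermost. Recall ⊕ takes the minimum of its arguments and ⊗ takes their sum. Working out the expression (((1 ⊕ -1) ⊕ (1 ⊗ 2)) ⊗ ((-4 ⊕ 1) ⊕ (-4 ⊗ 0))) gives -5.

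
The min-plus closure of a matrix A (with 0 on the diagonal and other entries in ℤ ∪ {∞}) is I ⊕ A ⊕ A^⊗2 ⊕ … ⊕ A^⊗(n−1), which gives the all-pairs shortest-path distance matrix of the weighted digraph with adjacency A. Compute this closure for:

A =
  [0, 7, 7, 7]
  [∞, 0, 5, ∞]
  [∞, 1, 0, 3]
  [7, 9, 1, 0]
Closure =
  [0, 7, 7, 7]
  [15, 0, 5, 8]
  [10, 1, 0, 3]
  [7, 2, 1, 0]

This is the Floyd-Warshall all-pairs shortest-path computation. For each intermediate vertex k = 0, 1, …, 3, update dist[i][j] ← min(dist[i][j], dist[i][k] + dist[k][j]). The final matrix gives, for each (i, j), the minimum total weight of any directed path from i to j (possibly empty when i = j).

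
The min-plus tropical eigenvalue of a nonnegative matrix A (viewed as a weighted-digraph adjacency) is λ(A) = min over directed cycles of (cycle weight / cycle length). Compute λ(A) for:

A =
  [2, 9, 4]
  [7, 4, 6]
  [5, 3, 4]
λ(A) = 2

Enumerate directed cycles and compute their means (weight / length). Sample:
  cycle 0 → 0: weight = 2, length = 1, mean = 2/1 ≈ 2.000
  cycle 1 → 1: weight = 4, length = 1, mean = 4/1 ≈ 4.000
  cycle 2 → 2: weight = 4, length = 1, mean = 4/1 ≈ 4.000
  cycle 0 → 1 → 0: weight = 16, length = 2, mean = 16/2 ≈ 8.000
  cycle 0 → 2 → 0: weight = 9, length = 2, mean = 9/2 ≈ 4.500
  cycle 1 → 0 → 1: weight = 16, length = 2, mean = 16/2 ≈ 8.000
Minimum mean = 2.000, attained e.g. along the cycle 0 → 0 with weight 2 and length 1. So λ(A) = 2/1 = 2.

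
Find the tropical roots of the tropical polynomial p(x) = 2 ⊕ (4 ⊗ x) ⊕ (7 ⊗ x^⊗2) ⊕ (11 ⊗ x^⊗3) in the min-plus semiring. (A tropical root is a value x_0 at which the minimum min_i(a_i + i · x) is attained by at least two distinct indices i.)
Roots: {-4, -3, -2}

Each tropical root is a break point of the lower envelope of the lines y = a_i + i · x (there are 4 lines, with slopes 0, 1, ..., 3). Only the lines that attain the minimum somewhere contribute to roots; other lines are dominated. Here the surviving (envelope) indices are i = 3, i = 2, i = 1, i = 0.
Intersections between consecutive envelope lines give the roots: for adjacent envelope indices i < j the intersection is x = (a_i − a_j) / (j − i). Reading off the sorted break points: {-4, -3, -2}.
Verification: at each break x_0, at least two indices attain the minimum of min_i(a_i + i · x_0).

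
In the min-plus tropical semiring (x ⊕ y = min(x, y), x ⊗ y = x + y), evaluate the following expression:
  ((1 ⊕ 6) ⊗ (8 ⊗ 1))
((1 ⊕ 6) ⊗ (8 ⊗ 1)) = 10

Expand innermost to outermost. Recall ⊕ takes the minimum of its arguments and ⊗ takes their sum. Working out the expression ((1 ⊕ 6) ⊗ (8 ⊗ 1)) gives 10.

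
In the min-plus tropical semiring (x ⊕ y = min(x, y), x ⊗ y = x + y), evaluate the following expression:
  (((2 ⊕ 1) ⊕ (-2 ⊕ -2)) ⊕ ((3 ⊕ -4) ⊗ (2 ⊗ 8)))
(((2 ⊕ 1) ⊕ (-2 ⊕ -2)) ⊕ ((3 ⊕ -4) ⊗ (2 ⊗ 8))) = -2

Expand innermost to outermost. Recall ⊕ takes the minimum of its arguments and ⊗ takes their sum. Working out the expression (((2 ⊕ 1) ⊕ (-2 ⊕ -2)) ⊕ ((3 ⊕ -4) ⊗ (2 ⊗ 8))) gives -2.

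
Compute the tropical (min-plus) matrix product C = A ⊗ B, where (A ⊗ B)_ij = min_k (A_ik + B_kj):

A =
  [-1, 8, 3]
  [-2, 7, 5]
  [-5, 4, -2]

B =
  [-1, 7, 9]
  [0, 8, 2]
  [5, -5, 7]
A ⊗ B =
  [-2, -2, 8]
  [-3, 0, 7]
  [-6, -7, 4]

Apply the min-plus product entry-by-entry:
  C[0][0] = min over k of (A[0][0] + B[0][0] = -1 + -1 = -2, A[0][1] + B[1][0] = 8 + 0 = 8, A[0][2] + B[2][0] = 3 + 5 = 8) = -2 (attained at k = 0)
  C[0][1] = min over k of (A[0][0] + B[0][1] = -1 + 7 = 6, A[0][1] + B[1][1] = 8 + 8 = 16, A[0][2] + B[2][1] = 3 + -5 = -2) = -2 (attained at k = 2)
  C[0][2] = min over k of (A[0][0] + B[0][2] = -1 + 9 = 8, A[0][1] + B[1][2] = 8 + 2 = 10, A[0][2] + B[2][2] = 3 + 7 = 10) = 8 (attained at k = 0)
  C[1][0] = min over k of (A[1][0] + B[0][0] = -2 + -1 = -3, A[1][1] + B[1][0] = 7 + 0 = 7, A[1][2] + B[2][0] = 5 + 5 = 10) = -3 (attained at k = 0)
  C[1][1] = min over k of (A[1][0] + B[0][1] = -2 + 7 = 5, A[1][1] + B[1][1] = 7 + 8 = 15, A[1][2] + B[2][1] = 5 + -5 = 0) = 0 (attained at k = 2)
  C[1][2] = min over k of (A[1][0] + B[0][2] = -2 + 9 = 7, A[1][1] + B[1][2] = 7 + 2 = 9, A[1][2] + B[2][2] = 5 + 7 = 12) = 7 (attained at k = 0)
  C[2][0] = min over k of (A[2][0] + B[0][0] = -5 + -1 = -6, A[2][1] + B[1][0] = 4 + 0 = 4, A[2][2] + B[2][0] = -2 + 5 = 3) = -6 (attained at k = 0)
  C[2][1] = min over k of (A[2][0] + B[0][1] = -5 + 7 = 2, A[2][1] + B[1][1] = 4 + 8 = 12, A[2][2] + B[2][1] = -2 + -5 = -7) = -7 (attained at k = 2)
  C[2][2] = min over k of (A[2][0] + B[0][2] = -5 + 9 = 4, A[2][1] + B[1][2] = 4 + 2 = 6, A[2][2] + B[2][2] = -2 + 7 = 5) = 4 (attained at k = 0)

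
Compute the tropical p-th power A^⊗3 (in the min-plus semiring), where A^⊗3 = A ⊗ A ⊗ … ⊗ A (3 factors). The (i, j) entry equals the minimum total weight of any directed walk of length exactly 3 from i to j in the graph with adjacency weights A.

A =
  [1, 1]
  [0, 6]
A^⊗3 =
  [2, 2]
  [1, 2]

Each entry (A^⊗3)_ij equals the minimum over all length-3 walks i = v_0 → v_1 → … → v_3 = j of Σ_t A[v_t][v_{t+1}]. For example, for (i, j) = (0, 1) we minimise over 4 possible intermediate vertex sequences; the minimum is 2, attained along the walk 0 → 1 → 0 → 1.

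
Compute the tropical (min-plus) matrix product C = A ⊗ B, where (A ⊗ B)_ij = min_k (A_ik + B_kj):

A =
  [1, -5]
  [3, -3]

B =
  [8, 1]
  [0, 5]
A ⊗ B =
  [-5, 0]
  [-3, 2]

Apply the min-plus product entry-by-entry:
  C[0][0] = min over k of (A[0][0] + B[0][0] = 1 + 8 = 9, A[0][1] + B[1][0] = -5 + 0 = -5) = -5 (attained at k = 1)
  C[0][1] = min over k of (A[0][0] + B[0][1] = 1 + 1 = 2, A[0][1] + B[1][1] = -5 + 5 = 0) = 0 (attained at k = 1)
  C[1][0] = min over k of (A[1][0] + B[0][0] = 3 + 8 = 11, A[1][1] + B[1][0] = -3 + 0 = -3) = -3 (attained at k = 1)
  C[1][1] = min over k of (A[1][0] + B[0][1] = 3 + 1 = 4, A[1][1] + B[1][1] = -3 + 5 = 2) = 2 (attained at k = 1)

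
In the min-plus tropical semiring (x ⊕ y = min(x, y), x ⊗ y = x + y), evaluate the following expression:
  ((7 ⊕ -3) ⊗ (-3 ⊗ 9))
((7 ⊕ -3) ⊗ (-3 ⊗ 9)) = 3

Expand innermost to outermost. Recall ⊕ takes the minimum of its arguments and ⊗ takes their sum. Working out the expression ((7 ⊕ -3) ⊗ (-3 ⊗ 9)) gives 3.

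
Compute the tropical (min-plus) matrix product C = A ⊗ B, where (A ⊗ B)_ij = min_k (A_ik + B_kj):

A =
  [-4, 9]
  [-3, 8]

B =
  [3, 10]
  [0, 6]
A ⊗ B =
  [-1, 6]
  [0, 7]

Apply the min-plus product entry-by-entry:
  C[0][0] = min over k of (A[0][0] + B[0][0] = -4 + 3 = -1, A[0][1] + B[1][0] = 9 + 0 = 9) = -1 (attained at k = 0)
  C[0][1] = min over k of (A[0][0] + B[0][1] = -4 + 10 = 6, A[0][1] + B[1][1] = 9 + 6 = 15) = 6 (attained at k = 0)
  C[1][0] = min over k of (A[1][0] + B[0][0] = -3 + 3 = 0, A[1][1] + B[1][0] = 8 + 0 = 8) = 0 (attained at k = 0)
  C[1][1] = min over k of (A[1][0] + B[0][1] = -3 + 10 = 7, A[1][1] + B[1][1] = 8 + 6 = 14) = 7 (attained at k = 0)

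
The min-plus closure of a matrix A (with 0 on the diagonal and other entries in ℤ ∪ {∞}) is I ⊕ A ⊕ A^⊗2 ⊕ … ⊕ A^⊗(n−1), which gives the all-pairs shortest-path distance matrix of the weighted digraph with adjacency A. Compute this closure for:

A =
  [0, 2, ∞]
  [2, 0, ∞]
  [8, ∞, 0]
Closure =
  [0, 2, ∞]
  [2, 0, ∞]
  [8, 10, 0]

This is the Floyd-Warshall all-pairs shortest-path computation. For each intermediate vertex k = 0, 1, …, 2, update dist[i][j] ← min(dist[i][j], dist[i][k] + dist[k][j]). The final matrix gives, for each (i, j), the minimum total weight of any directed path from i to j (possibly empty when i = j).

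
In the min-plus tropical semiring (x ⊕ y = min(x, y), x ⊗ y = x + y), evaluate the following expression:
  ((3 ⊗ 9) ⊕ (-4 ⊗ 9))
((3 ⊗ 9) ⊕ (-4 ⊗ 9)) = 5

Expand innermost to outermost. Recall ⊕ takes the minimum of its arguments and ⊗ takes their sum. Working out the expression ((3 ⊗ 9) ⊕ (-4 ⊗ 9)) gives 5.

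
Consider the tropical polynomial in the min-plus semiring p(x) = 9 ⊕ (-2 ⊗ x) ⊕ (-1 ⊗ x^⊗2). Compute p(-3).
p(-3) = -7

A tropical monomial a ⊗ x^⊗i evaluates to a + i · x. Evaluating each term at x = -3:
  Term 0 contributes 9 + 0 · -3 = 9
  Term 1 contributes -2 + 1 · -3 = -5
  Term 2 contributes -1 + 2 · -3 = -7
p(-3) = ⊕ of these = min[9, -5, -7] = -7.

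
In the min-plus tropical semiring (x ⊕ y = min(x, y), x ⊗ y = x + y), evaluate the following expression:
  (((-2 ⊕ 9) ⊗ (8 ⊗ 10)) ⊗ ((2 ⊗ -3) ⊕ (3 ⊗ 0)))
(((-2 ⊕ 9) ⊗ (8 ⊗ 10)) ⊗ ((2 ⊗ -3) ⊕ (3 ⊗ 0))) = 15

Expand innermost to outermost. Recall ⊕ takes the minimum of its arguments and ⊗ takes their sum. Working out the expression (((-2 ⊕ 9) ⊗ (8 ⊗ 10)) ⊗ ((2 ⊗ -3) ⊕ (3 ⊗ 0))) gives 15.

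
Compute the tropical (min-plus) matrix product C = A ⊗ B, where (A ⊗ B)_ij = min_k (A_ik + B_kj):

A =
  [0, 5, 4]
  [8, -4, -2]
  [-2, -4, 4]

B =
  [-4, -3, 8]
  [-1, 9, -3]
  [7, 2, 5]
A ⊗ B =
  [-4, -3, 2]
  [-5, 0, -7]
  [-6, -5, -7]

Apply the min-plus product entry-by-entry:
  C[0][0] = min over k of (A[0][0] + B[0][0] = 0 + -4 = -4, A[0][1] + B[1][0] = 5 + -1 = 4, A[0][2] + B[2][0] = 4 + 7 = 11) = -4 (attained at k = 0)
  C[0][1] = min over k of (A[0][0] + B[0][1] = 0 + -3 = -3, A[0][1] + B[1][1] = 5 + 9 = 14, A[0][2] + B[2][1] = 4 + 2 = 6) = -3 (attained at k = 0)
  C[0][2] = min over k of (A[0][0] + B[0][2] = 0 + 8 = 8, A[0][1] + B[1][2] = 5 + -3 = 2, A[0][2] + B[2][2] = 4 + 5 = 9) = 2 (attained at k = 1)
  C[1][0] = min over k of (A[1][0] + B[0][0] = 8 + -4 = 4, A[1][1] + B[1][0] = -4 + -1 = -5, A[1][2] + B[2][0] = -2 + 7 = 5) = -5 (attained at k = 1)
  C[1][1] = min over k of (A[1][0] + B[0][1] = 8 + -3 = 5, A[1][1] + B[1][1] = -4 + 9 = 5, A[1][2] + B[2][1] = -2 + 2 = 0) = 0 (attained at k = 2)
  C[1][2] = min over k of (A[1][0] + B[0][2] = 8 + 8 = 16, A[1][1] + B[1][2] = -4 + -3 = -7, A[1][2] + B[2][2] = -2 + 5 = 3) = -7 (attained at k = 1)
  C[2][0] = min over k of (A[2][0] + B[0][0] = -2 + -4 = -6, A[2][1] + B[1][0] = -4 + -1 = -5, A[2][2] + B[2][0] = 4 + 7 = 11) = -6 (attained at k = 0)
  C[2][1] = min over k of (A[2][0] + B[0][1] = -2 + -3 = -5, A[2][1] + B[1][1] = -4 + 9 = 5, A[2][2] + B[2][1] = 4 + 2 = 6) = -5 (attained at k = 0)
  C[2][2] = min over k of (A[2][0] + B[0][2] = -2 + 8 = 6, A[2][1] + B[1][2] = -4 + -3 = -7, A[2][2] + B[2][2] = 4 + 5 = 9) = -7 (attained at k = 1)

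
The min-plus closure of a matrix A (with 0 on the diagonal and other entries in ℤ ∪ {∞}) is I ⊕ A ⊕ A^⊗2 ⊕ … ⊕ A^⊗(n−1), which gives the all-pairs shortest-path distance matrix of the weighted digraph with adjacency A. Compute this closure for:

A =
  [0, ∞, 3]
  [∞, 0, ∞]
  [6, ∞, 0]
Closure =
  [0, ∞, 3]
  [∞, 0, ∞]
  [6, ∞, 0]

This is the Floyd-Warshall all-pairs shortest-path computation. For each intermediate vertex k = 0, 1, …, 2, update dist[i][j] ← min(dist[i][j], dist[i][k] + dist[k][j]). The final matrix gives, for each (i, j), the minimum total weight of any directed path from i to j (possibly empty when i = j).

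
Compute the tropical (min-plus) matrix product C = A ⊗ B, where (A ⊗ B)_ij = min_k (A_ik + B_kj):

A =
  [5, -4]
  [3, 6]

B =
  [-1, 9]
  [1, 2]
A ⊗ B =
  [-3, -2]
  [2, 8]

Apply the min-plus product entry-by-entry:
  C[0][0] = min over k of (A[0][0] + B[0][0] = 5 + -1 = 4, A[0][1] + B[1][0] = -4 + 1 = -3) = -3 (attained at k = 1)
  C[0][1] = min over k of (A[0][0] + B[0][1] = 5 + 9 = 14, A[0][1] + B[1][1] = -4 + 2 = -2) = -2 (attained at k = 1)
  C[1][0] = min over k of (A[1][0] + B[0][0] = 3 + -1 = 2, A[1][1] + B[1][0] = 6 + 1 = 7) = 2 (attained at k = 0)
  C[1][1] = min over k of (A[1][0] + B[0][1] = 3 + 9 = 12, A[1][1] + B[1][1] = 6 + 2 = 8) = 8 (attained at k = 1)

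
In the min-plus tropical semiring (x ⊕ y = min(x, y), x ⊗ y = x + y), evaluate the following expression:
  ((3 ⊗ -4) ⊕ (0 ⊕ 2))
((3 ⊗ -4) ⊕ (0 ⊕ 2)) = -1

Expand innermost to outermost. Recall ⊕ takes the minimum of its arguments and ⊗ takes their sum. Working out the expression ((3 ⊗ -4) ⊕ (0 ⊕ 2)) gives -1.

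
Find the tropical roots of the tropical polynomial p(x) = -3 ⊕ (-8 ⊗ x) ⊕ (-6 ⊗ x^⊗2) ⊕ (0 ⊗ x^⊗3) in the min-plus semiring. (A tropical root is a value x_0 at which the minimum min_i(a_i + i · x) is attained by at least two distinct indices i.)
Roots: {-6, -2, 5}

Each tropical root is a break point of the lower envelope of the lines y = a_i + i · x (there are 4 lines, with slopes 0, 1, ..., 3). Only the lines that attain the minimum somewhere contribute to roots; other lines are dominated. Here the surviving (envelope) indices are i = 3, i = 2, i = 1, i = 0.
Intersections between consecutive envelope lines give the roots: for adjacent envelope indices i < j the intersection is x = (a_i − a_j) / (j − i). Reading off the sorted break points: {-6, -2, 5}.
Verification: at each break x_0, at least two indices attain the minimum of min_i(a_i + i · x_0).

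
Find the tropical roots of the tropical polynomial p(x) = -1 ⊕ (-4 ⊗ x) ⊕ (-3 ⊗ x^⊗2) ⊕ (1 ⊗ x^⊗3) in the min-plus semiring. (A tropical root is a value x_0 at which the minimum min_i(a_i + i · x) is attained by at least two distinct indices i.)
Roots: {-4, -1, 3}

Each tropical root is a break point of the lower envelope of the lines y = a_i + i · x (there are 4 lines, with slopes 0, 1, ..., 3). Only the lines that attain the minimum somewhere contribute to roots; other lines are dominated. Here the surviving (envelope) indices are i = 3, i = 2, i = 1, i = 0.
Intersections between consecutive envelope lines give the roots: for adjacent envelope indices i < j the intersection is x = (a_i − a_j) / (j − i). Reading off the sorted break points: {-4, -1, 3}.
Verification: at each break x_0, at least two indices attain the minimum of min_i(a_i + i · x_0).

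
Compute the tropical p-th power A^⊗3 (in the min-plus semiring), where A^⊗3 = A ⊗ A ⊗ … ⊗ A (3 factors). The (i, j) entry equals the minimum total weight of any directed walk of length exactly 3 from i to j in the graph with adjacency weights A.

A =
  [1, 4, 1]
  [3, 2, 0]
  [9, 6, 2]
A^⊗3 =
  [3, 6, 3]
  [5, 6, 4]
  [10, 10, 6]

Each entry (A^⊗3)_ij equals the minimum over all length-3 walks i = v_0 → v_1 → … → v_3 = j of Σ_t A[v_t][v_{t+1}]. For example, for (i, j) = (0, 2) we minimise over 9 possible intermediate vertex sequences; the minimum is 3, attained along the walk 0 → 0 → 0 → 2.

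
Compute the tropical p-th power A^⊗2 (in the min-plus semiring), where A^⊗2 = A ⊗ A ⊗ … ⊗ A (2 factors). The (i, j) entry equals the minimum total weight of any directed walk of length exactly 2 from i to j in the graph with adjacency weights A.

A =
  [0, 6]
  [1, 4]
A^⊗2 =
  [0, 6]
  [1, 7]

Each entry (A^⊗2)_ij equals the minimum over all length-2 walks i = v_0 → v_1 → … → v_2 = j of Σ_t A[v_t][v_{t+1}]. For example, for (i, j) = (0, 1) we minimise over 2 possible intermediate vertex sequences; the minimum is 6, attained along the walk 0 → 0 → 1.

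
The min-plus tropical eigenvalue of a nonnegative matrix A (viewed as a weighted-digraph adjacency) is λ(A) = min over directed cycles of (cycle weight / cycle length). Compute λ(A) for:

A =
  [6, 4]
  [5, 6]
λ(A) = 9/2

Enumerate directed cycles and compute their means (weight / length). Sample:
  cycle 0 → 0: weight = 6, length = 1, mean = 6/1 ≈ 6.000
  cycle 1 → 1: weight = 6, length = 1, mean = 6/1 ≈ 6.000
  cycle 0 → 1 → 0: weight = 9, length = 2, mean = 9/2 ≈ 4.500
  cycle 1 → 0 → 1: weight = 9, length = 2, mean = 9/2 ≈ 4.500
Minimum mean = 4.500, attained e.g. along the cycle 0 → 1 → 0 with weight 9 and length 2. So λ(A) = 9/2 = 9/2.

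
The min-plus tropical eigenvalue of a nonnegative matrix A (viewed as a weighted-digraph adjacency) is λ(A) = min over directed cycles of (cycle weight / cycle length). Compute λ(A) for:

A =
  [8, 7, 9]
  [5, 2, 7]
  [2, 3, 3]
λ(A) = 2

Enumerate directed cycles and compute their means (weight / length). Sample:
  cycle 0 → 0: weight = 8, length = 1, mean = 8/1 ≈ 8.000
  cycle 1 → 1: weight = 2, length = 1, mean = 2/1 ≈ 2.000
  cycle 2 → 2: weight = 3, length = 1, mean = 3/1 ≈ 3.000
  cycle 0 → 1 → 0: weight = 12, length = 2, mean = 12/2 ≈ 6.000
  cycle 0 → 2 → 0: weight = 11, length = 2, mean = 11/2 ≈ 5.500
  cycle 1 → 0 → 1: weight = 12, length = 2, mean = 12/2 ≈ 6.000
Minimum mean = 2.000, attained e.g. along the cycle 1 → 1 with weight 2 and length 1. So λ(A) = 2/1 = 2.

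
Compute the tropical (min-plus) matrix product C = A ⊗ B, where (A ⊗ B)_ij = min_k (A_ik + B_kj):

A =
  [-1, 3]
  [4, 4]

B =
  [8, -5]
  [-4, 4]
A ⊗ B =
  [-1, -6]
  [0, -1]

Apply the min-plus product entry-by-entry:
  C[0][0] = min over k of (A[0][0] + B[0][0] = -1 + 8 = 7, A[0][1] + B[1][0] = 3 + -4 = -1) = -1 (attained at k = 1)
  C[0][1] = min over k of (A[0][0] + B[0][1] = -1 + -5 = -6, A[0][1] + B[1][1] = 3 + 4 = 7) = -6 (attained at k = 0)
  C[1][0] = min over k of (A[1][0] + B[0][0] = 4 + 8 = 12, A[1][1] + B[1][0] = 4 + -4 = 0) = 0 (attained at k = 1)
  C[1][1] = min over k of (A[1][0] + B[0][1] = 4 + -5 = -1, A[1][1] + B[1][1] = 4 + 4 = 8) = -1 (attained at k = 0)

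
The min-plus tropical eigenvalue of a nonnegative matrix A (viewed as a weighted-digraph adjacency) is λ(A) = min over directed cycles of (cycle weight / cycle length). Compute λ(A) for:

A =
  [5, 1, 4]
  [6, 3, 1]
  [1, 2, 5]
λ(A) = 1

Enumerate directed cycles and compute their means (weight / length). Sample:
  cycle 0 → 0: weight = 5, length = 1, mean = 5/1 ≈ 5.000
  cycle 1 → 1: weight = 3, length = 1, mean = 3/1 ≈ 3.000
  cycle 2 → 2: weight = 5, length = 1, mean = 5/1 ≈ 5.000
  cycle 0 → 1 → 0: weight = 7, length = 2, mean = 7/2 ≈ 3.500
  cycle 0 → 2 → 0: weight = 5, length = 2, mean = 5/2 ≈ 2.500
  cycle 1 → 0 → 1: weight = 7, length = 2, mean = 7/2 ≈ 3.500
Minimum mean = 1.000, attained e.g. along the cycle 0 → 1 → 2 → 0 with weight 3 and length 3. So λ(A) = 3/3 = 1.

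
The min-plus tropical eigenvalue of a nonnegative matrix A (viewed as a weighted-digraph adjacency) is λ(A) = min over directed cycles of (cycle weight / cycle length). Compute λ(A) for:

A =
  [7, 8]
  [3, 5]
λ(A) = 5

Enumerate directed cycles and compute their means (weight / length). Sample:
  cycle 0 → 0: weight = 7, length = 1, mean = 7/1 ≈ 7.000
  cycle 1 → 1: weight = 5, length = 1, mean = 5/1 ≈ 5.000
  cycle 0 → 1 → 0: weight = 11, length = 2, mean = 11/2 ≈ 5.500
  cycle 1 → 0 → 1: weight = 11, length = 2, mean = 11/2 ≈ 5.500
Minimum mean = 5.000, attained e.g. along the cycle 1 → 1 with weight 5 and length 1. So λ(A) = 5/1 = 5.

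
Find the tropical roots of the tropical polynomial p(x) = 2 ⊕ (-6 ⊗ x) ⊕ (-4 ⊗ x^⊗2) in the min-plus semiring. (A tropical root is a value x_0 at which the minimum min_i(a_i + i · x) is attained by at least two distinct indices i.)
Roots: {-2, 8}

Each tropical root is a break point of the lower envelope of the lines y = a_i + i · x (there are 3 lines, with slopes 0, 1, ..., 2). Only the lines that attain the minimum somewhere contribute to roots; other lines are dominated. Here the surviving (envelope) indices are i = 2, i = 1, i = 0.
Intersections between consecutive envelope lines give the roots: for adjacent envelope indices i < j the intersection is x = (a_i − a_j) / (j − i). Reading off the sorted break points: {-2, 8}.
Verification: at each break x_0, at least two indices attain the minimum of min_i(a_i + i · x_0).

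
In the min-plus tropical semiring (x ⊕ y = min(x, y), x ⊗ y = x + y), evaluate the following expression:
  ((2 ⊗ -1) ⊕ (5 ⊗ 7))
((2 ⊗ -1) ⊕ (5 ⊗ 7)) = 1

Expand innermost to outermost. Recall ⊕ takes the minimum of its arguments and ⊗ takes their sum. Working out the expression ((2 ⊗ -1) ⊕ (5 ⊗ 7)) gives 1.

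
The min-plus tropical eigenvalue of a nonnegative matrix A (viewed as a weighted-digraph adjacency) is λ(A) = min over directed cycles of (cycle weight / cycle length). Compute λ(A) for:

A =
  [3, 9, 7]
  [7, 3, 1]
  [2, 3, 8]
λ(A) = 2

Enumerate directed cycles and compute their means (weight / length). Sample:
  cycle 0 → 0: weight = 3, length = 1, mean = 3/1 ≈ 3.000
  cycle 1 → 1: weight = 3, length = 1, mean = 3/1 ≈ 3.000
  cycle 2 → 2: weight = 8, length = 1, mean = 8/1 ≈ 8.000
  cycle 0 → 1 → 0: weight = 16, length = 2, mean = 16/2 ≈ 8.000
  cycle 0 → 2 → 0: weight = 9, length = 2, mean = 9/2 ≈ 4.500
  cycle 1 → 0 → 1: weight = 16, length = 2, mean = 16/2 ≈ 8.000
Minimum mean = 2.000, attained e.g. along the cycle 1 → 2 → 1 with weight 4 and length 2. So λ(A) = 4/2 = 2.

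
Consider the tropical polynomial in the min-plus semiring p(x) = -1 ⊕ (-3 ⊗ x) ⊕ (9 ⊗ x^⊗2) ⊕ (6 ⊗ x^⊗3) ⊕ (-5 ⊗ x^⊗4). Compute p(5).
p(5) = -1

A tropical monomial a ⊗ x^⊗i evaluates to a + i · x. Evaluating each term at x = 5:
  Term 0 contributes -1 + 0 · 5 = -1
  Term 1 contributes -3 + 1 · 5 = 2
  Term 2 contributes 9 + 2 · 5 = 19
  Term 3 contributes 6 + 3 · 5 = 21
  Term 4 contributes -5 + 4 · 5 = 15
p(5) = ⊕ of these = min[-1, 2, 19, 21, 15] = -1.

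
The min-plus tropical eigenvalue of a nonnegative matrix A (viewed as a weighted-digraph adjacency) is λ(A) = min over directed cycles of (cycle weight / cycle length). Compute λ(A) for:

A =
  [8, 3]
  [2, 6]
λ(A) = 5/2

Enumerate directed cycles and compute their means (weight / length). Sample:
  cycle 0 → 0: weight = 8, length = 1, mean = 8/1 ≈ 8.000
  cycle 1 → 1: weight = 6, length = 1, mean = 6/1 ≈ 6.000
  cycle 0 → 1 → 0: weight = 5, length = 2, mean = 5/2 ≈ 2.500
  cycle 1 → 0 → 1: weight = 5, length = 2, mean = 5/2 ≈ 2.500
Minimum mean = 2.500, attained e.g. along the cycle 0 → 1 → 0 with weight 5 and length 2. So λ(A) = 5/2 = 5/2.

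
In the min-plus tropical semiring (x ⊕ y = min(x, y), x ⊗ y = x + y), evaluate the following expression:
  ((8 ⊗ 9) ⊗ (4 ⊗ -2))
((8 ⊗ 9) ⊗ (4 ⊗ -2)) = 19

Expand innermost to outermost. Recall ⊕ takes the minimum of its arguments and ⊗ takes their sum. Working out the expression ((8 ⊗ 9) ⊗ (4 ⊗ -2)) gives 19.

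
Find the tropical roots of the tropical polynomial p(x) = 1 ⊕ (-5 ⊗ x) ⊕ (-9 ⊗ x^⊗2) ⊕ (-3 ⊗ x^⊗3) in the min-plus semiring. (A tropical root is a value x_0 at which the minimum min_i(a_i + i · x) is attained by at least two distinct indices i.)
Roots: {-6, 4, 6}

Each tropical root is a break point of the lower envelope of the lines y = a_i + i · x (there are 4 lines, with slopes 0, 1, ..., 3). Only the lines that attain the minimum somewhere contribute to roots; other lines are dominated. Here the surviving (envelope) indices are i = 3, i = 2, i = 1, i = 0.
Intersections between consecutive envelope lines give the roots: for adjacent envelope indices i < j the intersection is x = (a_i − a_j) / (j − i). Reading off the sorted break points: {-6, 4, 6}.
Verification: at each break x_0, at least two indices attain the minimum of min_i(a_i + i · x_0).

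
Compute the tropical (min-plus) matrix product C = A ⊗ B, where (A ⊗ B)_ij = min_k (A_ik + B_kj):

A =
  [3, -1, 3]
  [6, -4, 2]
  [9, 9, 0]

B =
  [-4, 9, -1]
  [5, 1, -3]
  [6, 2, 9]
A ⊗ B =
  [-1, 0, -4]
  [1, -3, -7]
  [5, 2, 6]

Apply the min-plus product entry-by-entry:
  C[0][0] = min over k of (A[0][0] + B[0][0] = 3 + -4 = -1, A[0][1] + B[1][0] = -1 + 5 = 4, A[0][2] + B[2][0] = 3 + 6 = 9) = -1 (attained at k = 0)
  C[0][1] = min over k of (A[0][0] + B[0][1] = 3 + 9 = 12, A[0][1] + B[1][1] = -1 + 1 = 0, A[0][2] + B[2][1] = 3 + 2 = 5) = 0 (attained at k = 1)
  C[0][2] = min over k of (A[0][0] + B[0][2] = 3 + -1 = 2, A[0][1] + B[1][2] = -1 + -3 = -4, A[0][2] + B[2][2] = 3 + 9 = 12) = -4 (attained at k = 1)
  C[1][0] = min over k of (A[1][0] + B[0][0] = 6 + -4 = 2, A[1][1] + B[1][0] = -4 + 5 = 1, A[1][2] + B[2][0] = 2 + 6 = 8) = 1 (attained at k = 1)
  C[1][1] = min over k of (A[1][0] + B[0][1] = 6 + 9 = 15, A[1][1] + B[1][1] = -4 + 1 = -3, A[1][2] + B[2][1] = 2 + 2 = 4) = -3 (attained at k = 1)
  C[1][2] = min over k of (A[1][0] + B[0][2] = 6 + -1 = 5, A[1][1] + B[1][2] = -4 + -3 = -7, A[1][2] + B[2][2] = 2 + 9 = 11) = -7 (attained at k = 1)
  C[2][0] = min over k of (A[2][0] + B[0][0] = 9 + -4 = 5, A[2][1] + B[1][0] = 9 + 5 = 14, A[2][2] + B[2][0] = 0 + 6 = 6) = 5 (attained at k = 0)
  C[2][1] = min over k of (A[2][0] + B[0][1] = 9 + 9 = 18, A[2][1] + B[1][1] = 9 + 1 = 10, A[2][2] + B[2][1] = 0 + 2 = 2) = 2 (attained at k = 2)
  C[2][2] = min over k of (A[2][0] + B[0][2] = 9 + -1 = 8, A[2][1] + B[1][2] = 9 + -3 = 6, A[2][2] + B[2][2] = 0 + 9 = 9) = 6 (attained at k = 1)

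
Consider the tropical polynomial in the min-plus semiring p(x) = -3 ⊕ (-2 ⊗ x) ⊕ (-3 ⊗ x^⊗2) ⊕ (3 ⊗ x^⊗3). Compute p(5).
p(5) = -3

A tropical monomial a ⊗ x^⊗i evaluates to a + i · x. Evaluating each term at x = 5:
  Term 0 contributes -3 + 0 · 5 = -3
  Term 1 contributes -2 + 1 · 5 = 3
  Term 2 contributes -3 + 2 · 5 = 7
  Term 3 contributes 3 + 3 · 5 = 18
p(5) = ⊕ of these = min[-3, 3, 7, 18] = -3.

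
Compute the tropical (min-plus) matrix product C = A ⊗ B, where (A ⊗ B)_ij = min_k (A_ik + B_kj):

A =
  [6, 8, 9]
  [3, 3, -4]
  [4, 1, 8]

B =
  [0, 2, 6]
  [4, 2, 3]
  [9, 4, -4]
A ⊗ B =
  [6, 8, 5]
  [3, 0, -8]
  [4, 3, 4]

Apply the min-plus product entry-by-entry:
  C[0][0] = min over k of (A[0][0] + B[0][0] = 6 + 0 = 6, A[0][1] + B[1][0] = 8 + 4 = 12, A[0][2] + B[2][0] = 9 + 9 = 18) = 6 (attained at k = 0)
  C[0][1] = min over k of (A[0][0] + B[0][1] = 6 + 2 = 8, A[0][1] + B[1][1] = 8 + 2 = 10, A[0][2] + B[2][1] = 9 + 4 = 13) = 8 (attained at k = 0)
  C[0][2] = min over k of (A[0][0] + B[0][2] = 6 + 6 = 12, A[0][1] + B[1][2] = 8 + 3 = 11, A[0][2] + B[2][2] = 9 + -4 = 5) = 5 (attained at k = 2)
  C[1][0] = min over k of (A[1][0] + B[0][0] = 3 + 0 = 3, A[1][1] + B[1][0] = 3 + 4 = 7, A[1][2] + B[2][0] = -4 + 9 = 5) = 3 (attained at k = 0)
  C[1][1] = min over k of (A[1][0] + B[0][1] = 3 + 2 = 5, A[1][1] + B[1][1] = 3 + 2 = 5, A[1][2] + B[2][1] = -4 + 4 = 0) = 0 (attained at k = 2)
  C[1][2] = min over k of (A[1][0] + B[0][2] = 3 + 6 = 9, A[1][1] + B[1][2] = 3 + 3 = 6, A[1][2] + B[2][2] = -4 + -4 = -8) = -8 (attained at k = 2)
  C[2][0] = min over k of (A[2][0] + B[0][0] = 4 + 0 = 4, A[2][1] + B[1][0] = 1 + 4 = 5, A[2][2] + B[2][0] = 8 + 9 = 17) = 4 (attained at k = 0)
  C[2][1] = min over k of (A[2][0] + B[0][1] = 4 + 2 = 6, A[2][1] + B[1][1] = 1 + 2 = 3, A[2][2] + B[2][1] = 8 + 4 = 12) = 3 (attained at k = 1)
  C[2][2] = min over k of (A[2][0] + B[0][2] = 4 + 6 = 10, A[2][1] + B[1][2] = 1 + 3 = 4, A[2][2] + B[2][2] = 8 + -4 = 4) = 4 (attained at k = 1)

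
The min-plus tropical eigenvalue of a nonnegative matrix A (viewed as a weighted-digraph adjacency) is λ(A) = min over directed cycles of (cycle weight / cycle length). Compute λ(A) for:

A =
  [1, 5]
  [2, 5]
λ(A) = 1

Enumerate directed cycles and compute their means (weight / length). Sample:
  cycle 0 → 0: weight = 1, length = 1, mean = 1/1 ≈ 1.000
  cycle 1 → 1: weight = 5, length = 1, mean = 5/1 ≈ 5.000
  cycle 0 → 1 → 0: weight = 7, length = 2, mean = 7/2 ≈ 3.500
  cycle 1 → 0 → 1: weight = 7, length = 2, mean = 7/2 ≈ 3.500
Minimum mean = 1.000, attained e.g. along the cycle 0 → 0 with weight 1 and length 1. So λ(A) = 1/1 = 1.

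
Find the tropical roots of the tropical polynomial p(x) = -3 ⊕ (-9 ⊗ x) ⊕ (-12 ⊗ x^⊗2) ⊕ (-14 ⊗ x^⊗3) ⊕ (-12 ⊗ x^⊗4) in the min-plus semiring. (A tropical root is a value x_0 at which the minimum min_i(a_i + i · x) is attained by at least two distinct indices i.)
Roots: {-2, 2, 3, 6}

Each tropical root is a break point of the lower envelope of the lines y = a_i + i · x (there are 5 lines, with slopes 0, 1, ..., 4). Only the lines that attain the minimum somewhere contribute to roots; other lines are dominated. Here the surviving (envelope) indices are i = 4, i = 3, i = 2, i = 1, i = 0.
Intersections between consecutive envelope lines give the roots: for adjacent envelope indices i < j the intersection is x = (a_i − a_j) / (j − i). Reading off the sorted break points: {-2, 2, 3, 6}.
Verification: at each break x_0, at least two indices attain the minimum of min_i(a_i + i · x_0).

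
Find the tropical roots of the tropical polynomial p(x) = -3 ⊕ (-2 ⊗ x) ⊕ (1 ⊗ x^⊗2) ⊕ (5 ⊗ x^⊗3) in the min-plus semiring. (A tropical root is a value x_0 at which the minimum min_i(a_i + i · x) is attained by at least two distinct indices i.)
Roots: {-4, -3, -1}

Each tropical root is a break point of the lower envelope of the lines y = a_i + i · x (there are 4 lines, with slopes 0, 1, ..., 3). Only the lines that attain the minimum somewhere contribute to roots; other lines are dominated. Here the surviving (envelope) indices are i = 3, i = 2, i = 1, i = 0.
Intersections between consecutive envelope lines give the roots: for adjacent envelope indices i < j the intersection is x = (a_i − a_j) / (j − i). Reading off the sorted break points: {-4, -3, -1}.
Verification: at each break x_0, at least two indices attain the minimum of min_i(a_i + i · x_0).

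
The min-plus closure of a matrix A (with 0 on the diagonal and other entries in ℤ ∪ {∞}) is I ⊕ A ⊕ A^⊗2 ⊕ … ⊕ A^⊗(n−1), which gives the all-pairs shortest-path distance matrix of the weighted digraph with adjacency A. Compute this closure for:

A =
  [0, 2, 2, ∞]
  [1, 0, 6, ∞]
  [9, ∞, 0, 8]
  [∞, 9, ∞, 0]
Closure =
  [0, 2, 2, 10]
  [1, 0, 3, 11]
  [9, 11, 0, 8]
  [10, 9, 12, 0]

This is the Floyd-Warshall all-pairs shortest-path computation. For each intermediate vertex k = 0, 1, …, 3, update dist[i][j] ← min(dist[i][j], dist[i][k] + dist[k][j]). The final matrix gives, for each (i, j), the minimum total weight of any directed path from i to j (possibly empty when i = j).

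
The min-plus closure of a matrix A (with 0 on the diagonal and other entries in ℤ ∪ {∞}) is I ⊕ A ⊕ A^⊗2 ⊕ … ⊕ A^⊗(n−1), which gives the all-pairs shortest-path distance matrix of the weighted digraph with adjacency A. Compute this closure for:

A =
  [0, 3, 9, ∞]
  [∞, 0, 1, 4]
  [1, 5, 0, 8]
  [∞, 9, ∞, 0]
Closure =
  [0, 3, 4, 7]
  [2, 0, 1, 4]
  [1, 4, 0, 8]
  [11, 9, 10, 0]

This is the Floyd-Warshall all-pairs shortest-path computation. For each intermediate vertex k = 0, 1, …, 3, update dist[i][j] ← min(dist[i][j], dist[i][k] + dist[k][j]). The final matrix gives, for each (i, j), the minimum total weight of any directed path from i to j (possibly empty when i = j).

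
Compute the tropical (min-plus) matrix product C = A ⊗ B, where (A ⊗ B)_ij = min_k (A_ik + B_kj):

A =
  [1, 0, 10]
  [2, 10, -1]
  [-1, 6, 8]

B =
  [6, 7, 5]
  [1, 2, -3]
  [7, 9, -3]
A ⊗ B =
  [1, 2, -3]
  [6, 8, -4]
  [5, 6, 3]

Apply the min-plus product entry-by-entry:
  C[0][0] = min over k of (A[0][0] + B[0][0] = 1 + 6 = 7, A[0][1] + B[1][0] = 0 + 1 = 1, A[0][2] + B[2][0] = 10 + 7 = 17) = 1 (attained at k = 1)
  C[0][1] = min over k of (A[0][0] + B[0][1] = 1 + 7 = 8, A[0][1] + B[1][1] = 0 + 2 = 2, A[0][2] + B[2][1] = 10 + 9 = 19) = 2 (attained at k = 1)
  C[0][2] = min over k of (A[0][0] + B[0][2] = 1 + 5 = 6, A[0][1] + B[1][2] = 0 + -3 = -3, A[0][2] + B[2][2] = 10 + -3 = 7) = -3 (attained at k = 1)
  C[1][0] = min over k of (A[1][0] + B[0][0] = 2 + 6 = 8, A[1][1] + B[1][0] = 10 + 1 = 11, A[1][2] + B[2][0] = -1 + 7 = 6) = 6 (attained at k = 2)
  C[1][1] = min over k of (A[1][0] + B[0][1] = 2 + 7 = 9, A[1][1] + B[1][1] = 10 + 2 = 12, A[1][2] + B[2][1] = -1 + 9 = 8) = 8 (attained at k = 2)
  C[1][2] = min over k of (A[1][0] + B[0][2] = 2 + 5 = 7, A[1][1] + B[1][2] = 10 + -3 = 7, A[1][2] + B[2][2] = -1 + -3 = -4) = -4 (attained at k = 2)
  C[2][0] = min over k of (A[2][0] + B[0][0] = -1 + 6 = 5, A[2][1] + B[1][0] = 6 + 1 = 7, A[2][2] + B[2][0] = 8 + 7 = 15) = 5 (attained at k = 0)
  C[2][1] = min over k of (A[2][0] + B[0][1] = -1 + 7 = 6, A[2][1] + B[1][1] = 6 + 2 = 8, A[2][2] + B[2][1] = 8 + 9 = 17) = 6 (attained at k = 0)
  C[2][2] = min over k of (A[2][0] + B[0][2] = -1 + 5 = 4, A[2][1] + B[1][2] = 6 + -3 = 3, A[2][2] + B[2][2] = 8 + -3 = 5) = 3 (attained at k = 1)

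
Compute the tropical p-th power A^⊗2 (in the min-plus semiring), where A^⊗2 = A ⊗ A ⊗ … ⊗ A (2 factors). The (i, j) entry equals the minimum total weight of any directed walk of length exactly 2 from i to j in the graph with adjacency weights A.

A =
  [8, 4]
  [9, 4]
A^⊗2 =
  [13, 8]
  [13, 8]

Each entry (A^⊗2)_ij equals the minimum over all length-2 walks i = v_0 → v_1 → … → v_2 = j of Σ_t A[v_t][v_{t+1}]. For example, for (i, j) = (0, 1) we minimise over 2 possible intermediate vertex sequences; the minimum is 8, attained along the walk 0 → 1 → 1.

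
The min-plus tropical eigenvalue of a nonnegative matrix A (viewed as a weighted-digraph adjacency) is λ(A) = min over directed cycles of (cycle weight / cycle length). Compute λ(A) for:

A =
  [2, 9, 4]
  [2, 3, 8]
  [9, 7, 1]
λ(A) = 1

Enumerate directed cycles and compute their means (weight / length). Sample:
  cycle 0 → 0: weight = 2, length = 1, mean = 2/1 ≈ 2.000
  cycle 1 → 1: weight = 3, length = 1, mean = 3/1 ≈ 3.000
  cycle 2 → 2: weight = 1, length = 1, mean = 1/1 ≈ 1.000
  cycle 0 → 1 → 0: weight = 11, length = 2, mean = 11/2 ≈ 5.500
  cycle 0 → 2 → 0: weight = 13, length = 2, mean = 13/2 ≈ 6.500
  cycle 1 → 0 → 1: weight = 11, length = 2, mean = 11/2 ≈ 5.500
Minimum mean = 1.000, attained e.g. along the cycle 2 → 2 with weight 1 and length 1. So λ(A) = 1/1 = 1.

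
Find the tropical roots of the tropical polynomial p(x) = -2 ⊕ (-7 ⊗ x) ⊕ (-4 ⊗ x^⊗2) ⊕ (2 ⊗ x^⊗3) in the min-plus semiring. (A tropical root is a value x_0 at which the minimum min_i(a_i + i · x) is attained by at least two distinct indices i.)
Roots: {-6, -3, 5}

Each tropical root is a break point of the lower envelope of the lines y = a_i + i · x (there are 4 lines, with slopes 0, 1, ..., 3). Only the lines that attain the minimum somewhere contribute to roots; other lines are dominated. Here the surviving (envelope) indices are i = 3, i = 2, i = 1, i = 0.
Intersections between consecutive envelope lines give the roots: for adjacent envelope indices i < j the intersection is x = (a_i − a_j) / (j − i). Reading off the sorted break points: {-6, -3, 5}.
Verification: at each break x_0, at least two indices attain the minimum of min_i(a_i + i · x_0).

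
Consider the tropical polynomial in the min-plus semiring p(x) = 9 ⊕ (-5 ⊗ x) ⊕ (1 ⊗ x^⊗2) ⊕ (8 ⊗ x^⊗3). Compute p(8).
p(8) = 3

A tropical monomial a ⊗ x^⊗i evaluates to a + i · x. Evaluating each term at x = 8:
  Term 0 contributes 9 + 0 · 8 = 9
  Term 1 contributes -5 + 1 · 8 = 3
  Term 2 contributes 1 + 2 · 8 = 17
  Term 3 contributes 8 + 3 · 8 = 32
p(8) = ⊕ of these = min[9, 3, 17, 32] = 3.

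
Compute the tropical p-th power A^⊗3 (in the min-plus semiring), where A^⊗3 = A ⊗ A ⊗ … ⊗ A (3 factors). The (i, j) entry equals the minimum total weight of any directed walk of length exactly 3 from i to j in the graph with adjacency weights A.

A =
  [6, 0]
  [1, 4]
A^⊗3 =
  [5, 1]
  [2, 5]

Each entry (A^⊗3)_ij equals the minimum over all length-3 walks i = v_0 → v_1 → … → v_3 = j of Σ_t A[v_t][v_{t+1}]. For example, for (i, j) = (0, 1) we minimise over 4 possible intermediate vertex sequences; the minimum is 1, attained along the walk 0 → 1 → 0 → 1.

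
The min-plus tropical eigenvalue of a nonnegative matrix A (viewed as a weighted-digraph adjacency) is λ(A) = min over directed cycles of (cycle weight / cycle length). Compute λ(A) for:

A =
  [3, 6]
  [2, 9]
λ(A) = 3

Enumerate directed cycles and compute their means (weight / length). Sample:
  cycle 0 → 0: weight = 3, length = 1, mean = 3/1 ≈ 3.000
  cycle 1 → 1: weight = 9, length = 1, mean = 9/1 ≈ 9.000
  cycle 0 → 1 → 0: weight = 8, length = 2, mean = 8/2 ≈ 4.000
  cycle 1 → 0 → 1: weight = 8, length = 2, mean = 8/2 ≈ 4.000
Minimum mean = 3.000, attained e.g. along the cycle 0 → 0 with weight 3 and length 1. So λ(A) = 3/1 = 3.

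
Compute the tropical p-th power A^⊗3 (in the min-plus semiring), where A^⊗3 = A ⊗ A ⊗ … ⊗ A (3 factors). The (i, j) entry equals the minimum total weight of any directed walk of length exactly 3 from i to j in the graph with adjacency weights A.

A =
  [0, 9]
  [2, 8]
A^⊗3 =
  [0, 9]
  [2, 11]

Each entry (A^⊗3)_ij equals the minimum over all length-3 walks i = v_0 → v_1 → … → v_3 = j of Σ_t A[v_t][v_{t+1}]. For example, for (i, j) = (0, 1) we minimise over 4 possible intermediate vertex sequences; the minimum is 9, attained along the walk 0 → 0 → 0 → 1.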